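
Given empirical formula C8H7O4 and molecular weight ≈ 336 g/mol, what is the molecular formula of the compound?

Empirical-formula mass = 167.14 g/mol
n = 336 / 167.14 = 2.01 ≈ 2
Molecular formula = (C8H7O4)2 = C16H14O8

C16H14O8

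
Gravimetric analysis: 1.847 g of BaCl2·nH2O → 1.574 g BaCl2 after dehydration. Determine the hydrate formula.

Mass of water lost = 1.847 − 1.574 = 0.273 g → 0.273 / 18.02 = 0.01515 mol H2O
Molar mass of BaCl2 = 208.23 g/mol → mol BaCl2 = 1.574 / 208.23 = 0.007559
n = 0.01515 / 0.007559 = 2.00 ≈ 2 → BaCl2·2H2O

BaCl2·2H2O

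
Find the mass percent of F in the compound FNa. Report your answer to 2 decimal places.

Molar mass = 1(19.00) + 1(22.99) = 41.990 g/mol
Mass of F per mole = 1 × 19.00 = 19.000 g
% F = 19.000 / 41.990 × 100 = 45.25%

45.25%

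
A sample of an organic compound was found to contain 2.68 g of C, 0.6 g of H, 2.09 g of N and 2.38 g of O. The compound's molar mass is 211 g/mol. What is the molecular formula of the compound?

n(C) = 2.68/12.01 = 0.2231, n(H) = 0.6/1.008 = 0.5952, n(N) = 2.09/14.01 = 0.1492, n(O) = 2.38/16.00 = 0.1487
Smallest is O at 0.1487 mol; normalising gives C 1.500, H 4.002, N 1.003, O 1.000
Scaling by 2: C 3.00, H 8.00, N 2.01, O 2.00 → C3H8N2O2
Empirical-formula mass = 104.11 g/mol
n = 211 / 104.11 = 2.03 ≈ 2
Molecular formula = (C3H8N2O2)×2 = C6H16N4O4

C6H16N4O4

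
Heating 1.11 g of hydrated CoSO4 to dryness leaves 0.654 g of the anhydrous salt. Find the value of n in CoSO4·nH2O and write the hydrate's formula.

CoSO4·6H2O

Mass of water lost = 1.11 − 0.654 = 0.456 g → 0.456 / 18.02 = 0.02531 mol H2O
Molar mass of CoSO4 = 155.00 g/mol → mol CoSO4 = 0.654 / 155.00 = 0.004219
n = 0.02531 / 0.004219 = 6.00 ≈ 6 → CoSO4·6H2O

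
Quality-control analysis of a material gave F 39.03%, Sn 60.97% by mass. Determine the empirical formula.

F4Sn

Assume 100 g: 39.03 g F, 60.97 g Sn.
Moles — F: 39.03 / 19.00 = 2.054 mol; Sn: 60.97 / 118.71 = 0.5136 mol
Ratios (÷ 0.5136): F 4.000, Sn 1.000
Ratio ≈ 4:1, so the empirical formula is F4Sn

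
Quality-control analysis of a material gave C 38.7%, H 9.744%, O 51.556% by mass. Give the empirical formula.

Assume 100 g: 38.7 g C, 9.744 g H, 51.556 g O.
n(C) = 38.7/12.01 = 3.222, n(H) = 9.744/1.008 = 9.667, n(O) = 51.556/16.00 = 3.222
Divide by the smallest (3.222 mol O): C 1.000, H 3.000, O 1.000
Ratio ≈ 1:3:1, so the empirical formula is CH3O

CH3O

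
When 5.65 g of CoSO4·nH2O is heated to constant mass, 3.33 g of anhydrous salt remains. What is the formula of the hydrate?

CoSO4·6H2O

Mass of water lost = 5.65 − 3.33 = 2.32 g → 2.32 / 18.02 = 0.1287 mol H2O
Molar mass of CoSO4 = 155.00 g/mol → mol CoSO4 = 3.33 / 155.00 = 0.02148
n = 0.1287 / 0.02148 = 5.99 ≈ 6 → CoSO4·6H2O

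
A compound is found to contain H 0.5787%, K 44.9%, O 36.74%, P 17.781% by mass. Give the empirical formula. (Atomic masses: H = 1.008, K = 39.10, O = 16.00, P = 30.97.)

Assume 100 g: 0.5787 g H, 44.9 g K, 36.74 g O, 17.781 g P.
H: 0.5787 g ÷ 1.008 g/mol = 0.5741 mol
K: 44.9 g ÷ 39.10 g/mol = 1.148 mol
O: 36.74 g ÷ 16.00 g/mol = 2.296 mol
P: 17.781 g ÷ 30.97 g/mol = 0.5741 mol
Smallest is H at 0.5741 mol; normalising gives H 1.000, K 2.000, O 4.000, P 1.000
→ HK2O4P

HK2O4P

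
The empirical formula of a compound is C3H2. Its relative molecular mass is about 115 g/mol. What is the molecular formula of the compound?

C9H6

Empirical-formula mass = 38.05 g/mol
n = 115 / 38.05 = 3.02 ≈ 3
Molecular formula = (C3H2)3 = C9H6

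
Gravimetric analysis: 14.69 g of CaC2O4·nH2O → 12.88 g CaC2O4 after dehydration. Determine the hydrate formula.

Mass of water lost = 14.69 − 12.88 = 1.81 g → 1.81 / 18.02 = 0.1004 mol H2O
Molar mass of CaC2O4 = 128.10 g/mol → mol CaC2O4 = 12.88 / 128.10 = 0.1005
n = 0.1004 / 0.1005 = 1.00 ≈ 1 → CaC2O4·H2O

CaC2O4·H2O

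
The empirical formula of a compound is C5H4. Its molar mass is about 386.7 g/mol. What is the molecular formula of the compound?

C30H24

Empirical-formula mass = 64.08 g/mol
n = 386.7 / 64.08 = 6.03 ≈ 6
Molecular formula = (C5H4)6 = C30H24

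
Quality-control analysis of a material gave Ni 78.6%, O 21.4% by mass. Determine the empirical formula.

NiO

Assume 100 g: 78.6 g Ni, 21.4 g O.
Moles — Ni: 78.6 / 58.69 = 1.339 mol; O: 21.4 / 16.00 = 1.337 mol
Ratios (÷ 1.337): Ni 1.001, O 1.000
→ NiO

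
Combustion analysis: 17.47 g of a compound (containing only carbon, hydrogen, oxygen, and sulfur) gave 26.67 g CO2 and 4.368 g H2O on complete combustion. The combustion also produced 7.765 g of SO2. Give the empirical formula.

mol C = 26.67 / 44.01 = 0.6060; mass C = 0.6060 × 12.01 = 7.278 g
mol H = 2 × (4.368 / 18.02) = 0.4848; mass H = 0.4848 × 1.008 = 0.4887 g
mol S = 7.765 / 64.07 = 0.1212; mass S = 3.887 g
mass O = 17.47 − (11.65) = 5.817 g → mol O = 0.3635
Smallest is S at 0.1212 mol; normalising gives C 5.000, H 4.000, O 3.000, S 1.000
→ C5H4O3S

C5H4O3S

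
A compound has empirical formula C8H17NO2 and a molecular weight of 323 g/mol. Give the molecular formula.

C16H34N2O4

Empirical-formula mass = 159.23 g/mol
n = 323 / 159.23 = 2.03 ≈ 2
Molecular formula = (C8H17NO2)2 = C16H34N2O4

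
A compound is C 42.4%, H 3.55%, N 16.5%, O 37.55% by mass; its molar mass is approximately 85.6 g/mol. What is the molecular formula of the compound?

C3H3NO2

Assume 100 g: 42.4 g C, 3.55 g H, 16.5 g N, 37.55 g O.
Moles — C: 42.4 / 12.01 = 3.53 mol; H: 3.55 / 1.008 = 3.522 mol; N: 16.5 / 14.01 = 1.178 mol; O: 37.55 / 16.00 = 2.347 mol
Smallest is N at 1.178 mol; normalising gives C 2.998, H 2.990, N 1.000, O 1.993
≈ 3:3:1:2 → C3H3NO2
Empirical-formula mass = 85.06 g/mol
n = 85.6 / 85.06 = 1.01 ≈ 1
Molecular formula = empirical formula = C3H3NO2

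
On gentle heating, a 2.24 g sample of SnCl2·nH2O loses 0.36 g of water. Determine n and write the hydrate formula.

SnCl2·2H2O

Mass of anhydrous SnCl2 = 2.24 − 0.36 = 1.88 g
mol H2O = 0.36 / 18.02 = 0.01998
Molar mass of SnCl2 = 189.61 g/mol → mol SnCl2 = 1.88 / 189.61 = 0.009915
n = 0.01998 / 0.009915 = 2.01 ≈ 2 → SnCl2·2H2O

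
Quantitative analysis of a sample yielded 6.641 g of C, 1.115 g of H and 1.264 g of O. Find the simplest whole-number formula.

C7H14O

n(C) = 6.641/12.01 = 0.553, n(H) = 1.115/1.008 = 1.106, n(O) = 1.264/16.00 = 0.079
Ratios (÷ 0.079): C 6.999, H 14.002, O 1.000
Ratio ≈ 7:14:1, so the empirical formula is C7H14O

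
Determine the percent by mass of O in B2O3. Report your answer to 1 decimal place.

68.9%

Molar mass = 2(10.81) + 3(16.00) = 69.620 g/mol
Mass of O per mole = 3 × 16.00 = 48.000 g
% O = 48.000 / 69.620 × 100 = 68.9%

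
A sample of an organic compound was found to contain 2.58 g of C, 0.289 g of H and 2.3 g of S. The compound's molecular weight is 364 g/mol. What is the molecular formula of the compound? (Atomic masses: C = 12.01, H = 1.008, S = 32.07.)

C: 2.58 g ÷ 12.01 g/mol = 0.2148 mol
H: 0.289 g ÷ 1.008 g/mol = 0.2867 mol
S: 2.3 g ÷ 32.07 g/mol = 0.07172 mol
Divide by the smallest (0.07172 mol S): C 2.995, H 3.998, S 1.000
≈ 3:4:1 → C3H4S
Empirical-formula mass = 72.13 g/mol
n = 364 / 72.13 = 5.05 ≈ 5
Molecular formula = (C3H4S)×5 = C15H20S5

C15H20S5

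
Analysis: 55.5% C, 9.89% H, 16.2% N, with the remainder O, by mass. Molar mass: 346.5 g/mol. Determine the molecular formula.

Assume 100 g: 55.5 g C, 9.89 g H, 16.2 g N, 18.41 g O.
Moles — C: 55.5 / 12.01 = 4.621 mol; H: 9.89 / 1.008 = 9.812 mol; N: 16.2 / 14.01 = 1.156 mol; O: 18.41 / 16.00 = 1.151 mol
Divide by the smallest (1.151 mol O): C 4.016, H 8.527, N 1.005, O 1.000
×2: C 8.03, H 17.05, N 2.01, O 2.00 → C8H17N2O2
Empirical-formula mass = 173.24 g/mol
n = 346.5 / 173.24 = 2.00 ≈ 2
Molecular formula = (C8H17N2O2)×2 = C16H34N4O4

C16H34N4O4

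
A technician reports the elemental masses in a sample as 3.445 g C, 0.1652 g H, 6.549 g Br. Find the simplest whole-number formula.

C: 3.445 g ÷ 12.01 g/mol = 0.2868 mol
H: 0.1652 g ÷ 1.008 g/mol = 0.1639 mol
Br: 6.549 g ÷ 79.90 g/mol = 0.08196 mol
Smallest is Br at 0.08196 mol; normalising gives C 3.500, H 1.999, Br 1.000
Multiply by 2: C 7.00, H 4.00, Br 2.00 → C7H4Br2

C7H4Br2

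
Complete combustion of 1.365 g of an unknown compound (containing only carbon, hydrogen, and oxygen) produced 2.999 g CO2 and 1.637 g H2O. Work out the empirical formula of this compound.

C3H8O

mol C = 2.999 / 44.01 = 0.06814; mass C = 0.06814 × 12.01 = 0.8184 g
mol H = 2 × (1.637 / 18.02) = 0.1817; mass H = 0.1817 × 1.008 = 0.1831 g
mass O = 1.365 − (1.002) = 0.3635 g → mol O = 0.02272
Divide by the smallest (0.02272 mol O): C 3.000, H 7.998, O 1.000
≈ 3:8:1 → C3H8O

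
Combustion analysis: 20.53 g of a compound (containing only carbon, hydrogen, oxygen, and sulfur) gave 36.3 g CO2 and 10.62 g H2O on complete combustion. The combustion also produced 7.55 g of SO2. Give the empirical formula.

C7H10O3S

mol C = 36.3 / 44.01 = 0.8248; mass C = 0.8248 × 12.01 = 9.906 g
mol H = 2 × (10.62 / 18.02) = 1.179; mass H = 1.179 × 1.008 = 1.188 g
mol S = 7.55 / 64.07 = 0.1178; mass S = 3.779 g
mass O = 20.53 − (14.87) = 5.657 g → mol O = 0.3535
Divide by the smallest (0.1178 mol S): C 6.999, H 10.002, O 3.000, S 1.000
Ratio ≈ 7:10:3:1, so the empirical formula is C7H10O3S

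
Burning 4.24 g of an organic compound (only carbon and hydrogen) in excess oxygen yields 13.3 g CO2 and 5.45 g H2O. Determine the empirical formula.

CH2

mol C = 13.3 / 44.01 = 0.3022; mass C = 0.3022 × 12.01 = 3.629 g
mol H = 2 × (5.45 / 18.02) = 0.6049; mass H = 0.6049 × 1.008 = 0.6097 g
Divide by the smallest (0.3022 mol C): C 1.000, H 2.002
Ratio ≈ 1:2, so the empirical formula is CH2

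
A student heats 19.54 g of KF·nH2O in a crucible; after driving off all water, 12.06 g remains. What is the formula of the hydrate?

KF·2H2O

Mass of water lost = 19.54 − 12.06 = 7.48 g → 7.48 / 18.02 = 0.4151 mol H2O
Molar mass of KF = 58.10 g/mol → mol KF = 12.06 / 58.10 = 0.2076
n = 0.4151 / 0.2076 = 2.00 ≈ 2 → KF·2H2O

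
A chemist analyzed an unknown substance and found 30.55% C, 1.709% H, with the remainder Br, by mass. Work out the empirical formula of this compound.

Assume 100 g: 30.55 g C, 1.709 g H, 67.741 g Br.
n(C) = 30.55/12.01 = 2.544, n(H) = 1.709/1.008 = 1.695, n(Br) = 67.741/79.90 = 0.8478
Divide by the smallest (0.8478 mol Br): C 3.000, H 2.000, Br 1.000
→ C3H2Br

C3H2Br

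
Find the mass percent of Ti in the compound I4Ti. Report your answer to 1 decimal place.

Molar mass = 4(126.90) + 1(47.87) = 555.470 g/mol
Mass of Ti per mole = 1 × 47.87 = 47.870 g
% Ti = 47.870 / 555.470 × 100 = 8.6%

8.6%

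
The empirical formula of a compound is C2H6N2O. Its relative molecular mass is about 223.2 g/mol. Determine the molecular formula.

C6H18N6O3

Empirical-formula mass = 74.09 g/mol
n = 223.2 / 74.09 = 3.01 ≈ 3
Molecular formula = (C2H6N2O)3 = C6H18N6O3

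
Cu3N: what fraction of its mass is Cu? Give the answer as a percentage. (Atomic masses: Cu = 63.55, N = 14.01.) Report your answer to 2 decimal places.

93.15%

Molar mass = 3(63.55) + 1(14.01) = 204.660 g/mol
Mass of Cu per mole = 3 × 63.55 = 190.650 g
% Cu = 190.650 / 204.660 × 100 = 93.15%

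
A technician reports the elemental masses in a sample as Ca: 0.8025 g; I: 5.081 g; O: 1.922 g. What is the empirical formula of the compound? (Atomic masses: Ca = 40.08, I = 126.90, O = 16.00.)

CaI2O6

Ca: 0.8025 g ÷ 40.08 g/mol = 0.02002 mol
I: 5.081 g ÷ 126.90 g/mol = 0.04004 mol
O: 1.922 g ÷ 16.00 g/mol = 0.1201 mol
Divide by the smallest (0.02002 mol Ca): Ca 1.000, I 2.000, O 6.000
Ratio ≈ 1:2:6, so the empirical formula is CaI2O6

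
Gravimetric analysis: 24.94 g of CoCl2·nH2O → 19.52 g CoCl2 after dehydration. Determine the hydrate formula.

Mass of water lost = 24.94 − 19.52 = 5.42 g → 5.42 / 18.02 = 0.3008 mol H2O
Molar mass of CoCl2 = 129.83 g/mol → mol CoCl2 = 19.52 / 129.83 = 0.1504
n = 0.3008 / 0.1504 = 2.00 ≈ 2 → CoCl2·2H2O

CoCl2·2H2O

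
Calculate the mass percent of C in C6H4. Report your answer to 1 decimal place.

Molar mass = 6(12.01) + 4(1.008) = 76.092 g/mol
Mass of C per mole = 6 × 12.01 = 72.060 g
% C = 72.060 / 76.092 × 100 = 94.7%

94.7%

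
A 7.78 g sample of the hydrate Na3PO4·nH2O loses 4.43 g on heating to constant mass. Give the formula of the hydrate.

Na3PO4·12H2O

Mass of anhydrous Na3PO4 = 7.78 − 4.43 = 3.35 g
mol H2O = 4.43 / 18.02 = 0.2458
Molar mass of Na3PO4 = 163.94 g/mol → mol Na3PO4 = 3.35 / 163.94 = 0.02043
n = 0.2458 / 0.02043 = 12.03 ≈ 12 → Na3PO4·12H2O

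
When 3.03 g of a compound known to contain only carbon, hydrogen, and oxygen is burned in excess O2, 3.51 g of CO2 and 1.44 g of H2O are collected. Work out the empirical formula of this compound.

C2H4O3

mol C = 3.51 / 44.01 = 0.07975; mass C = 0.07975 × 12.01 = 0.9579 g
mol H = 2 × (1.44 / 18.02) = 0.1598; mass H = 0.1598 × 1.008 = 0.1611 g
mass O = 3.03 − (1.119) = 1.911 g → mol O = 0.1194
Smallest is C at 0.07975 mol; normalising gives C 1.000, H 2.004, O 1.498
Scaling by 2: C 2.00, H 4.01, O 3.00 → C2H4O3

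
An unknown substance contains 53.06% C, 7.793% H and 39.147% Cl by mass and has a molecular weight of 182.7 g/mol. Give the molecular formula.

Assume 100 g: 53.06 g C, 7.793 g H, 39.147 g Cl.
Moles — C: 53.06 / 12.01 = 4.418 mol; H: 7.793 / 1.008 = 7.731 mol; Cl: 39.147 / 35.45 = 1.104 mol
Smallest is Cl at 1.104 mol; normalising gives C 4.001, H 7.001, Cl 1.000
≈ 4:7:1 → C4H7Cl
Empirical-formula mass = 90.55 g/mol
n = 182.7 / 90.55 = 2.02 ≈ 2
Molecular formula = (C4H7Cl)×2 = C8H14Cl2

C8H14Cl2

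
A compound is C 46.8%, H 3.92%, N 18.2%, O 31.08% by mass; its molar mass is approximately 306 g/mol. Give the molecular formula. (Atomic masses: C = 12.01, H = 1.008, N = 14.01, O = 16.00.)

Assume 100 g: 46.8 g C, 3.92 g H, 18.2 g N, 31.08 g O.
Moles — C: 46.8 / 12.01 = 3.897 mol; H: 3.92 / 1.008 = 3.889 mol; N: 18.2 / 14.01 = 1.299 mol; O: 31.08 / 16.00 = 1.942 mol
Divide by the smallest (1.299 mol N): C 3.000, H 2.994, N 1.000, O 1.495
Scaling by 2: C 6.00, H 5.99, N 2.00, O 2.99 → C6H6N2O3
Empirical-formula mass = 154.13 g/mol
n = 306 / 154.13 = 1.99 ≈ 2
Molecular formula = (C6H6N2O3)×2 = C12H12N4O6

C12H12N4O6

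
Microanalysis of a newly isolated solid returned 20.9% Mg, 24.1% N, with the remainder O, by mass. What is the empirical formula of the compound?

MgN2O4

Assume 100 g: 20.9 g Mg, 24.1 g N, 55 g O.
n(Mg) = 20.9/24.31 = 0.8597, n(N) = 24.1/14.01 = 1.72, n(O) = 55/16.00 = 3.438
Smallest is Mg at 0.8597 mol; normalising gives Mg 1.000, N 2.001, O 3.998
→ MgN2O4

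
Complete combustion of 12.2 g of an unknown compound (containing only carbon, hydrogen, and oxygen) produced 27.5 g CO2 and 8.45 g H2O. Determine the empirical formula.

mol C = 27.5 / 44.01 = 0.6249; mass C = 0.6249 × 12.01 = 7.505 g
mol H = 2 × (8.45 / 18.02) = 0.9378; mass H = 0.9378 × 1.008 = 0.9453 g
mass O = 12.2 − (8.450) = 3.750 g → mol O = 0.2344
Divide by the smallest (0.2344 mol O): C 2.666, H 4.001, O 1.000
Scaling by 3: C 8.00, H 12.00, O 3.00 → C8H12O3

C8H12O3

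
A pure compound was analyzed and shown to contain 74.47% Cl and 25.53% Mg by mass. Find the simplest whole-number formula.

Assume 100 g: 74.47 g Cl, 25.53 g Mg.
Moles — Cl: 74.47 / 35.45 = 2.101 mol; Mg: 25.53 / 24.31 = 1.05 mol
Divide by the smallest (1.05 mol Mg): Cl 2.000, Mg 1.000
≈ 2:1 → Cl2Mg

Cl2Mg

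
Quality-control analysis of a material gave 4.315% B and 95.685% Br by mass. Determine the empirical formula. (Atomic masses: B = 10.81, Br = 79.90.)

BBr3

Assume 100 g: 4.315 g B, 95.685 g Br.
Moles — B: 4.315 / 10.81 = 0.3992 mol; Br: 95.685 / 79.90 = 1.198 mol
Divide by the smallest (0.3992 mol B): B 1.000, Br 3.000
→ BBr3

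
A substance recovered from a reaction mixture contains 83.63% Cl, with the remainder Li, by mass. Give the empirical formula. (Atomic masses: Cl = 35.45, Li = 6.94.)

Assume 100 g: 83.63 g Cl, 16.37 g Li.
Moles — Cl: 83.63 / 35.45 = 2.359 mol; Li: 16.37 / 6.94 = 2.359 mol
Ratios (÷ 2.359): Cl 1.000, Li 1.000
≈ 1:1 → ClLi

ClLi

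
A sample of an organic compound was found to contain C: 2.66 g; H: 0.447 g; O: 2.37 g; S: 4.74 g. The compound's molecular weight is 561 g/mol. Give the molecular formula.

C: 2.66 g ÷ 12.01 g/mol = 0.2215 mol
H: 0.447 g ÷ 1.008 g/mol = 0.4435 mol
O: 2.37 g ÷ 16.00 g/mol = 0.1481 mol
S: 4.74 g ÷ 32.07 g/mol = 0.1478 mol
Divide by the smallest (0.1478 mol S): C 1.499, H 3.000, O 1.002, S 1.000
Multiply by 2: C 3.00, H 6.00, O 2.00, S 2.00 → C3H6O2S2
Empirical-formula mass = 138.22 g/mol
n = 561 / 138.22 = 4.06 ≈ 4
Molecular formula = (C3H6O2S2)×4 = C12H24O8S8

C12H24O8S8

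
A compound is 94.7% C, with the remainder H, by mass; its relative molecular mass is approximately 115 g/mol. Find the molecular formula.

Assume 100 g: 94.7 g C, 5.3 g H.
n(C) = 94.7/12.01 = 7.885, n(H) = 5.3/1.008 = 5.258
Smallest is H at 5.258 mol; normalising gives C 1.500, H 1.000
Scaling by 2: C 3.00, H 2.00 → C3H2
Empirical-formula mass = 38.05 g/mol
n = 115 / 38.05 = 3.02 ≈ 3
Molecular formula = (C3H2)×3 = C9H6

C9H6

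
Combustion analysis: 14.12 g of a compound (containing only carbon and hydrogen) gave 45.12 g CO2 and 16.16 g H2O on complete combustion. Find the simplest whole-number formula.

C4H7

mol C = 45.12 / 44.01 = 1.025; mass C = 1.025 × 12.01 = 12.31 g
mol H = 2 × (16.16 / 18.02) = 1.794; mass H = 1.794 × 1.008 = 1.808 g
Ratios (÷ 1.025): C 1.000, H 1.749
×4: C 4.00, H 7.00 → C4H7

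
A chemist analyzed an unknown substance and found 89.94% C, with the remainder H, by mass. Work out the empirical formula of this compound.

Assume 100 g: 89.94 g C, 10.06 g H.
C: 89.94 g ÷ 12.01 g/mol = 7.489 mol
H: 10.06 g ÷ 1.008 g/mol = 9.98 mol
Smallest is C at 7.489 mol; normalising gives C 1.000, H 1.333
Scaling by 3: C 3.00, H 4.00 → C3H4

C3H4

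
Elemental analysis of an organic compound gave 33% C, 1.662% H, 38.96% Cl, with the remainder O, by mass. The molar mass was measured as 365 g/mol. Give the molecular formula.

Assume 100 g: 33 g C, 1.662 g H, 38.96 g Cl, 26.378 g O.
C: 33 g ÷ 12.01 g/mol = 2.748 mol
H: 1.662 g ÷ 1.008 g/mol = 1.649 mol
Cl: 38.96 g ÷ 35.45 g/mol = 1.099 mol
O: 26.378 g ÷ 16.00 g/mol = 1.649 mol
Divide by the smallest (1.099 mol Cl): C 2.500, H 1.500, Cl 1.000, O 1.500
×2: C 5.00, H 3.00, Cl 2.00, O 3.00 → C5H3Cl2O3
Empirical-formula mass = 181.97 g/mol
n = 365 / 181.97 = 2.01 ≈ 2
Molecular formula = (C5H3Cl2O3)×2 = C10H6Cl4O6

C10H6Cl4O6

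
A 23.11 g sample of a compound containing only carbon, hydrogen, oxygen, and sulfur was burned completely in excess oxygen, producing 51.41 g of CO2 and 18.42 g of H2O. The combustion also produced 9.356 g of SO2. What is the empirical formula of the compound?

C8H14OS

mol C = 51.41 / 44.01 = 1.168; mass C = 1.168 × 12.01 = 14.03 g
mol H = 2 × (18.42 / 18.02) = 2.044; mass H = 2.044 × 1.008 = 2.061 g
mol S = 9.356 / 64.07 = 0.1460; mass S = 4.683 g
mass O = 23.11 − (20.77) = 2.337 g → mol O = 0.1460
Divide by the smallest (0.146 mol S): C 7.999, H 14.000, O 1.000, S 1.000
Ratio ≈ 8:14:1:1, so the empirical formula is C8H14OS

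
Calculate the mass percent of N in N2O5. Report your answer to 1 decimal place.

Molar mass = 2(14.01) + 5(16.00) = 108.020 g/mol
Mass of N per mole = 2 × 14.01 = 28.020 g
% N = 28.020 / 108.020 × 100 = 25.9%

25.9%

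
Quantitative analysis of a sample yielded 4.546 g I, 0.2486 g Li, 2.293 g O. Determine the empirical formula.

ILiO4

I: 4.546 g ÷ 126.90 g/mol = 0.03582 mol
Li: 0.2486 g ÷ 6.94 g/mol = 0.03582 mol
O: 2.293 g ÷ 16.00 g/mol = 0.1433 mol
Ratios (÷ 0.03582): I 1.000, Li 1.000, O 4.001
→ ILiO4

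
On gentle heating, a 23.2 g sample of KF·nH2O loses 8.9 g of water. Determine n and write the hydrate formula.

KF·2H2O

Mass of anhydrous KF = 23.2 − 8.9 = 14.3 g
mol H2O = 8.9 / 18.02 = 0.4939
Molar mass of KF = 58.10 g/mol → mol KF = 14.3 / 58.10 = 0.2461
n = 0.4939 / 0.2461 = 2.01 ≈ 2 → KF·2H2O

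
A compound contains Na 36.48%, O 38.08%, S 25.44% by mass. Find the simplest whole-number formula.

Na2O3S

Assume 100 g: 36.48 g Na, 38.08 g O, 25.44 g S.
Na: 36.48 g ÷ 22.99 g/mol = 1.587 mol
O: 38.08 g ÷ 16.00 g/mol = 2.38 mol
S: 25.44 g ÷ 32.07 g/mol = 0.7933 mol
Ratios (÷ 0.7933): Na 2.000, O 3.000, S 1.000
Ratio ≈ 2:3:1, so the empirical formula is Na2O3S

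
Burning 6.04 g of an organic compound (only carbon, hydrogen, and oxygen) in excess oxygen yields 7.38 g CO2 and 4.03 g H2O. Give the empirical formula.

C3H8O4

mol C = 7.38 / 44.01 = 0.1677; mass C = 0.1677 × 12.01 = 2.014 g
mol H = 2 × (4.03 / 18.02) = 0.4473; mass H = 0.4473 × 1.008 = 0.4509 g
mass O = 6.04 − (2.465) = 3.575 g → mol O = 0.2234
Smallest is C at 0.1677 mol; normalising gives C 1.000, H 2.667, O 1.333
Scaling by 3: C 3.00, H 8.00, O 4.00 → C3H8O4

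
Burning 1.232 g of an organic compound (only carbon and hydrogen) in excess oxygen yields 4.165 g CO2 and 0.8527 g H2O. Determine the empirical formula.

mol C = 4.165 / 44.01 = 0.09464; mass C = 0.09464 × 12.01 = 1.137 g
mol H = 2 × (0.8527 / 18.02) = 0.09464; mass H = 0.09464 × 1.008 = 0.09540 g
Smallest is C at 0.09464 mol; normalising gives C 1.000, H 1.000
→ CH

CH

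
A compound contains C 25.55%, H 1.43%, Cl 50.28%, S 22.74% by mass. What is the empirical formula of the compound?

Assume 100 g: 25.55 g C, 1.43 g H, 50.28 g Cl, 22.74 g S.
n(C) = 25.55/12.01 = 2.127, n(H) = 1.43/1.008 = 1.419, n(Cl) = 50.28/35.45 = 1.418, n(S) = 22.74/32.07 = 0.7091
Divide by the smallest (0.7091 mol S): C 3.000, H 2.001, Cl 2.000, S 1.000
Ratio ≈ 3:2:2:1, so the empirical formula is C3H2Cl2S

C3H2Cl2S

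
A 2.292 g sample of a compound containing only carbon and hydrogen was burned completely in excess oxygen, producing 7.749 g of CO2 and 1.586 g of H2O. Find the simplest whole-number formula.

CH

mol C = 7.749 / 44.01 = 0.1761; mass C = 0.1761 × 12.01 = 2.115 g
mol H = 2 × (1.586 / 18.02) = 0.1760; mass H = 0.1760 × 1.008 = 0.1774 g
Smallest is H at 0.176 mol; normalising gives C 1.000, H 1.000
≈ 1:1 → CH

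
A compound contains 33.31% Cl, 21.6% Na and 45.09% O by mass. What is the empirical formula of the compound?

Assume 100 g: 33.31 g Cl, 21.6 g Na, 45.09 g O.
Cl: 33.31 g ÷ 35.45 g/mol = 0.9396 mol
Na: 21.6 g ÷ 22.99 g/mol = 0.9395 mol
O: 45.09 g ÷ 16.00 g/mol = 2.818 mol
Ratios (÷ 0.9395): Cl 1.000, Na 1.000, O 2.999
Ratio ≈ 1:1:3, so the empirical formula is ClNaO3

ClNaO3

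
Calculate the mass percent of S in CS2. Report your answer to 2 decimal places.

84.23%

Molar mass = 1(12.01) + 2(32.07) = 76.150 g/mol
Mass of S per mole = 2 × 32.07 = 64.140 g
% S = 64.140 / 76.150 × 100 = 84.23%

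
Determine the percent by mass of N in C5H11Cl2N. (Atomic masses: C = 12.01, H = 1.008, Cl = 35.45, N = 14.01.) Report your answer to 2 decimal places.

Molar mass = 5(12.01) + 11(1.008) + 2(35.45) + 1(14.01) = 156.048 g/mol
Mass of N per mole = 1 × 14.01 = 14.010 g
% N = 14.010 / 156.048 × 100 = 8.98%

8.98%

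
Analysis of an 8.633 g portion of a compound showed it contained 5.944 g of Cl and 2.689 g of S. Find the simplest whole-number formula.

Moles — Cl: 5.944 / 35.45 = 0.1677 mol; S: 2.689 / 32.07 = 0.08385 mol
Divide by the smallest (0.08385 mol S): Cl 2.000, S 1.000
≈ 2:1 → Cl2S

Cl2S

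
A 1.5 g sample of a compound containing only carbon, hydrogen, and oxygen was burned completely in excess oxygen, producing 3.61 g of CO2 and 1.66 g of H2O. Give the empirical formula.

C4H9O

mol C = 3.61 / 44.01 = 0.08203; mass C = 0.08203 × 12.01 = 0.9851 g
mol H = 2 × (1.66 / 18.02) = 0.1842; mass H = 0.1842 × 1.008 = 0.1857 g
mass O = 1.5 − (1.171) = 0.3291 g → mol O = 0.02057
Ratios (÷ 0.02057): C 3.987, H 8.956, O 1.000
→ C4H9O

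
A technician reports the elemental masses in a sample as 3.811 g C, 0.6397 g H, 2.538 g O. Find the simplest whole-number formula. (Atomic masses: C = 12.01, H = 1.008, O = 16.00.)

C: 3.811 g ÷ 12.01 g/mol = 0.3173 mol
H: 0.6397 g ÷ 1.008 g/mol = 0.6346 mol
O: 2.538 g ÷ 16.00 g/mol = 0.1586 mol
Ratios (÷ 0.1586): C 2.000, H 4.001, O 1.000
Ratio ≈ 2:4:1, so the empirical formula is C2H4O

C2H4O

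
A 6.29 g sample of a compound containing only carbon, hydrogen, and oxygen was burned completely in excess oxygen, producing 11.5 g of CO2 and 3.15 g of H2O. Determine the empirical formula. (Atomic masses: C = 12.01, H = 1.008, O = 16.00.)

mol C = 11.5 / 44.01 = 0.2613; mass C = 0.2613 × 12.01 = 3.138 g
mol H = 2 × (3.15 / 18.02) = 0.3496; mass H = 0.3496 × 1.008 = 0.3524 g
mass O = 6.29 − (3.491) = 2.799 g → mol O = 0.1750
Divide by the smallest (0.175 mol O): C 1.494, H 1.998, O 1.000
Multiply by 2: C 2.99, H 4.00, O 2.00 → C3H4O2

C3H4O2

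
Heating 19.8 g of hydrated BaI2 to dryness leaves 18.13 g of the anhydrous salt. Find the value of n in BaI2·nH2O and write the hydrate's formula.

Mass of water lost = 19.8 − 18.13 = 1.67 g → 1.67 / 18.02 = 0.09267 mol H2O
Molar mass of BaI2 = 391.13 g/mol → mol BaI2 = 18.13 / 391.13 = 0.04635
n = 0.09267 / 0.04635 = 2.00 ≈ 2 → BaI2·2H2O

BaI2·2H2O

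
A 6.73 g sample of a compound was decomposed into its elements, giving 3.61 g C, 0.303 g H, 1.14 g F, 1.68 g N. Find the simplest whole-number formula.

C5H5FN2

Moles — C: 3.61 / 12.01 = 0.3006 mol; H: 0.303 / 1.008 = 0.3006 mol; F: 1.14 / 19.00 = 0.06 mol; N: 1.68 / 14.01 = 0.1199 mol
Divide by the smallest (0.06 mol F): C 5.010, H 5.010, F 1.000, N 1.999
Ratio ≈ 5:5:1:2, so the empirical formula is C5H5FN2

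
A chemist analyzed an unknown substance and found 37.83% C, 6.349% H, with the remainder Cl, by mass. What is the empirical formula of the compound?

C2H4Cl

Assume 100 g: 37.83 g C, 6.349 g H, 55.821 g Cl.
n(C) = 37.83/12.01 = 3.15, n(H) = 6.349/1.008 = 6.299, n(Cl) = 55.821/35.45 = 1.575
Ratios (÷ 1.575): C 2.000, H 4.000, Cl 1.000
≈ 2:4:1 → C2H4Cl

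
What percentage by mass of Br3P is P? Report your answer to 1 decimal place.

Molar mass = 3(79.90) + 1(30.97) = 270.670 g/mol
Mass of P per mole = 1 × 30.97 = 30.970 g
% P = 30.970 / 270.670 × 100 = 11.4%

11.4%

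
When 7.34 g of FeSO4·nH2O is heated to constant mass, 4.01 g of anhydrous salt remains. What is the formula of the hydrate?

Mass of water lost = 7.34 − 4.01 = 3.33 g → 3.33 / 18.02 = 0.1848 mol H2O
Molar mass of FeSO4 = 151.92 g/mol → mol FeSO4 = 4.01 / 151.92 = 0.0264
n = 0.1848 / 0.0264 = 7.00 ≈ 7 → FeSO4·7H2O

FeSO4·7H2O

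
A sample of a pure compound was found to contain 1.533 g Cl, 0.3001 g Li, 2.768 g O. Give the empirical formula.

Moles — Cl: 1.533 / 35.45 = 0.04324 mol; Li: 0.3001 / 6.94 = 0.04324 mol; O: 2.768 / 16.00 = 0.173 mol
Ratios (÷ 0.04324): Cl 1.000, Li 1.000, O 4.001
≈ 1:1:4 → ClLiO4

ClLiO4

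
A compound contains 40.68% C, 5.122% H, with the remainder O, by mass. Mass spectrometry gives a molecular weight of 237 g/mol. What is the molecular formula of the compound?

C8H12O8

Assume 100 g: 40.68 g C, 5.122 g H, 54.198 g O.
C: 40.68 g ÷ 12.01 g/mol = 3.387 mol
H: 5.122 g ÷ 1.008 g/mol = 5.081 mol
O: 54.198 g ÷ 16.00 g/mol = 3.387 mol
Smallest is C at 3.387 mol; normalising gives C 1.000, H 1.500, O 1.000
Scaling by 2: C 2.00, H 3.00, O 2.00 → C2H3O2
Empirical-formula mass = 59.04 g/mol
n = 237 / 59.04 = 4.01 ≈ 4
Molecular formula = (C2H3O2)×4 = C8H12O8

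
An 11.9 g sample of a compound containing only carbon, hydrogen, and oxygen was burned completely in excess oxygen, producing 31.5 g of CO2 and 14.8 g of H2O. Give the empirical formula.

mol C = 31.5 / 44.01 = 0.7157; mass C = 0.7157 × 12.01 = 8.596 g
mol H = 2 × (14.8 / 18.02) = 1.643; mass H = 1.643 × 1.008 = 1.656 g
mass O = 11.9 − (10.25) = 1.648 g → mol O = 0.1030
Smallest is O at 0.103 mol; normalising gives C 6.948, H 15.947, O 1.000
→ C7H16O

C7H16O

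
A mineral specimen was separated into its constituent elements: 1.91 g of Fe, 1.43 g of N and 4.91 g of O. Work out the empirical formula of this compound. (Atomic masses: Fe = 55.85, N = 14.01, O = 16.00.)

FeN3O9

n(Fe) = 1.91/55.85 = 0.0342, n(N) = 1.43/14.01 = 0.1021, n(O) = 4.91/16.00 = 0.3069
Smallest is Fe at 0.0342 mol; normalising gives Fe 1.000, N 2.985, O 8.973
≈ 1:3:9 → FeN3O9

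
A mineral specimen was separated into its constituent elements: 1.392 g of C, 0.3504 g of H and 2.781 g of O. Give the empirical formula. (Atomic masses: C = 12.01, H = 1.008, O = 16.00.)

C2H6O3

C: 1.392 g ÷ 12.01 g/mol = 0.1159 mol
H: 0.3504 g ÷ 1.008 g/mol = 0.3476 mol
O: 2.781 g ÷ 16.00 g/mol = 0.1738 mol
Divide by the smallest (0.1159 mol C): C 1.000, H 2.999, O 1.500
×2: C 2.00, H 6.00, O 3.00 → C2H6O3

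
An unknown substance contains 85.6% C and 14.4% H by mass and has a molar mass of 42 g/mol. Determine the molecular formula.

Assume 100 g: 85.6 g C, 14.4 g H.
C: 85.6 g ÷ 12.01 g/mol = 7.127 mol
H: 14.4 g ÷ 1.008 g/mol = 14.29 mol
Smallest is C at 7.127 mol; normalising gives C 1.000, H 2.004
Ratio ≈ 1:2, so the empirical formula is CH2
Empirical-formula mass = 14.03 g/mol
n = 42 / 14.03 = 2.99 ≈ 3
Molecular formula = (CH2)×3 = C3H6

C3H6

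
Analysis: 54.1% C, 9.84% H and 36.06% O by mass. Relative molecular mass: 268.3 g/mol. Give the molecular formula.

Assume 100 g: 54.1 g C, 9.84 g H, 36.06 g O.
C: 54.1 g ÷ 12.01 g/mol = 4.505 mol
H: 9.84 g ÷ 1.008 g/mol = 9.762 mol
O: 36.06 g ÷ 16.00 g/mol = 2.254 mol
Ratios (÷ 2.254): C 1.999, H 4.331, O 1.000
Multiply by 3: C 6.00, H 12.99, O 3.00 → C6H13O3
Empirical-formula mass = 133.16 g/mol
n = 268.3 / 133.16 = 2.01 ≈ 2
Molecular formula = (C6H13O3)×2 = C12H26O6

C12H26O6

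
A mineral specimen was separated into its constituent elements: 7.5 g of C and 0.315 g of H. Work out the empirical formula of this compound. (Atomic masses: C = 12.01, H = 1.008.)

C2H

Moles — C: 7.5 / 12.01 = 0.6245 mol; H: 0.315 / 1.008 = 0.3125 mol
Ratios (÷ 0.3125): C 1.998, H 1.000
Ratio ≈ 2:1, so the empirical formula is C2H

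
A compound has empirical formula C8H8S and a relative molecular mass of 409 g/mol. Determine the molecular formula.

Empirical-formula mass = 136.21 g/mol
n = 409 / 136.21 = 3.00 ≈ 3
Molecular formula = (C8H8S)3 = C24H24S3

C24H24S3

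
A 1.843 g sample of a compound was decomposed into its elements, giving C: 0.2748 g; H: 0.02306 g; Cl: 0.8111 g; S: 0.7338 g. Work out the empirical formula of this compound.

C: 0.2748 g ÷ 12.01 g/mol = 0.02288 mol
H: 0.02306 g ÷ 1.008 g/mol = 0.02288 mol
Cl: 0.8111 g ÷ 35.45 g/mol = 0.02288 mol
S: 0.7338 g ÷ 32.07 g/mol = 0.02288 mol
Smallest is H at 0.02288 mol; normalising gives C 1.000, H 1.000, Cl 1.000, S 1.000
→ CHClS

CHClS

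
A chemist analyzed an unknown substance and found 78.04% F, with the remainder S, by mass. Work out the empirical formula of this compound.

Assume 100 g: 78.04 g F, 21.96 g S.
Moles — F: 78.04 / 19.00 = 4.107 mol; S: 21.96 / 32.07 = 0.6848 mol
Smallest is S at 0.6848 mol; normalising gives F 5.998, S 1.000
Ratio ≈ 6:1, so the empirical formula is F6S

F6S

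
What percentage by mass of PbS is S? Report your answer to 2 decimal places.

13.40%

Molar mass = 1(207.2) + 1(32.07) = 239.270 g/mol
Mass of S per mole = 1 × 32.07 = 32.070 g
% S = 32.070 / 239.270 × 100 = 13.40%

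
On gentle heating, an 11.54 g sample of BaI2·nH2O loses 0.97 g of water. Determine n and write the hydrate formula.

BaI2·2H2O

Mass of anhydrous BaI2 = 11.54 − 0.97 = 10.57 g
mol H2O = 0.97 / 18.02 = 0.05383
Molar mass of BaI2 = 391.13 g/mol → mol BaI2 = 10.57 / 391.13 = 0.02702
n = 0.05383 / 0.02702 = 1.99 ≈ 2 → BaI2·2H2O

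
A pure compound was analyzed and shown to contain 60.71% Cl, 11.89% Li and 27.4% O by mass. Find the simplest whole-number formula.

ClLiO

Assume 100 g: 60.71 g Cl, 11.89 g Li, 27.4 g O.
Cl: 60.71 g ÷ 35.45 g/mol = 1.713 mol
Li: 11.89 g ÷ 6.94 g/mol = 1.713 mol
O: 27.4 g ÷ 16.00 g/mol = 1.712 mol
Ratios (÷ 1.712): Cl 1.000, Li 1.000, O 1.000
→ ClLiO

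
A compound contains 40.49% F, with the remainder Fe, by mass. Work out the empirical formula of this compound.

Assume 100 g: 40.49 g F, 59.51 g Fe.
Moles — F: 40.49 / 19.00 = 2.131 mol; Fe: 59.51 / 55.85 = 1.066 mol
Smallest is Fe at 1.066 mol; normalising gives F 2.000, Fe 1.000
Ratio ≈ 2:1, so the empirical formula is F2Fe

F2Fe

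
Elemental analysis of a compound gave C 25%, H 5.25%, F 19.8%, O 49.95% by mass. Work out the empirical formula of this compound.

C2H5FO3

Assume 100 g: 25 g C, 5.25 g H, 19.8 g F, 49.95 g O.
n(C) = 25/12.01 = 2.082, n(H) = 5.25/1.008 = 5.208, n(F) = 19.8/19.00 = 1.042, n(O) = 49.95/16.00 = 3.122
Ratios (÷ 1.042): C 1.997, H 4.998, F 1.000, O 2.996
≈ 2:5:1:3 → C2H5FO3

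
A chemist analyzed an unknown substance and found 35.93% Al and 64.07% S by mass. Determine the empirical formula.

Assume 100 g: 35.93 g Al, 64.07 g S.
Moles — Al: 35.93 / 26.98 = 1.332 mol; S: 64.07 / 32.07 = 1.998 mol
Smallest is Al at 1.332 mol; normalising gives Al 1.000, S 1.500
×2: Al 2.00, S 3.00 → Al2S3

Al2S3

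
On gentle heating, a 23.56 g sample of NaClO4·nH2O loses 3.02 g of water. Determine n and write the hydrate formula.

Mass of anhydrous NaClO4 = 23.56 − 3.02 = 20.54 g
mol H2O = 3.02 / 18.02 = 0.1676
Molar mass of NaClO4 = 122.44 g/mol → mol NaClO4 = 20.54 / 122.44 = 0.1678
n = 0.1676 / 0.1678 = 1.00 ≈ 1 → NaClO4·H2O

NaClO4·H2O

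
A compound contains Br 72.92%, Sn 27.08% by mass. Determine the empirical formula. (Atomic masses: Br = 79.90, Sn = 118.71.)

Assume 100 g: 72.92 g Br, 27.08 g Sn.
Br: 72.92 g ÷ 79.90 g/mol = 0.9126 mol
Sn: 27.08 g ÷ 118.71 g/mol = 0.2281 mol
Divide by the smallest (0.2281 mol Sn): Br 4.001, Sn 1.000
Ratio ≈ 4:1, so the empirical formula is Br4Sn

Br4Sn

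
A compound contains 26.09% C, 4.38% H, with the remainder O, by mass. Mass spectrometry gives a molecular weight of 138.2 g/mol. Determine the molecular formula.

C3H6O6

Assume 100 g: 26.09 g C, 4.38 g H, 69.53 g O.
C: 26.09 g ÷ 12.01 g/mol = 2.172 mol
H: 4.38 g ÷ 1.008 g/mol = 4.345 mol
O: 69.53 g ÷ 16.00 g/mol = 4.346 mol
Ratios (÷ 2.172): C 1.000, H 2.000, O 2.000
≈ 1:2:2 → CH2O2
Empirical-formula mass = 46.03 g/mol
n = 138.2 / 46.03 = 3.00 ≈ 3
Molecular formula = (CH2O2)×3 = C3H6O6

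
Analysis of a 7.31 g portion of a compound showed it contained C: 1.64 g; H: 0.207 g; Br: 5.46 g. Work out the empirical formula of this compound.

n(C) = 1.64/12.01 = 0.1366, n(H) = 0.207/1.008 = 0.2054, n(Br) = 5.46/79.90 = 0.06834
Ratios (÷ 0.06834): C 1.998, H 3.005, Br 1.000
≈ 2:3:1 → C2H3Br

C2H3Br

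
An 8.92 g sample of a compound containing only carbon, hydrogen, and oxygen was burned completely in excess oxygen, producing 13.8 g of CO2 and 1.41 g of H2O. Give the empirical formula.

C2HO2

mol C = 13.8 / 44.01 = 0.3136; mass C = 0.3136 × 12.01 = 3.766 g
mol H = 2 × (1.41 / 18.02) = 0.1565; mass H = 0.1565 × 1.008 = 0.1577 g
mass O = 8.92 − (3.924) = 4.996 g → mol O = 0.3123
Divide by the smallest (0.1565 mol H): C 2.004, H 1.000, O 1.995
≈ 2:1:2 → C2HO2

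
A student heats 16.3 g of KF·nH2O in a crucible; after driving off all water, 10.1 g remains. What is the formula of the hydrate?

KF·2H2O

Mass of water lost = 16.3 − 10.1 = 6.2 g → 6.2 / 18.02 = 0.3441 mol H2O
Molar mass of KF = 58.10 g/mol → mol KF = 10.1 / 58.10 = 0.1738
n = 0.3441 / 0.1738 = 1.98 ≈ 2 → KF·2H2O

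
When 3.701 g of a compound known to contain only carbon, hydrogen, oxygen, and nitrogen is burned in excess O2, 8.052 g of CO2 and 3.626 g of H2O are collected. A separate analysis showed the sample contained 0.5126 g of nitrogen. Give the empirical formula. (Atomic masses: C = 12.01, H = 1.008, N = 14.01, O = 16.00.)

mol C = 8.052 / 44.01 = 0.1830; mass C = 0.1830 × 12.01 = 2.197 g
mol H = 2 × (3.626 / 18.02) = 0.4024; mass H = 0.4024 × 1.008 = 0.4057 g
mol N = 0.5126 / 14.01 = 0.03659
mass O = 3.701 − (3.116) = 0.5854 g → mol O = 0.03659
Divide by the smallest (0.03659 mol O): C 5.001, H 10.999, N 1.000, O 1.000
Ratio ≈ 5:11:1:1, so the empirical formula is C5H11NO

C5H11NO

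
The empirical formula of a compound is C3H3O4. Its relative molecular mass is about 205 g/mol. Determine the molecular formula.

Empirical-formula mass = 103.05 g/mol
n = 205 / 103.05 = 1.99 ≈ 2
Molecular formula = (C3H3O4)2 = C6H6O8

C6H6O8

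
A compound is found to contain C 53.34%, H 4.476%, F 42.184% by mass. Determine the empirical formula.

C2H2F

Assume 100 g: 53.34 g C, 4.476 g H, 42.184 g F.
n(C) = 53.34/12.01 = 4.441, n(H) = 4.476/1.008 = 4.44, n(F) = 42.184/19.00 = 2.22
Divide by the smallest (2.22 mol F): C 2.000, H 2.000, F 1.000
Ratio ≈ 2:2:1, so the empirical formula is C2H2F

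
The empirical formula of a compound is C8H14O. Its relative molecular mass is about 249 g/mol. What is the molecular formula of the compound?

C16H28O2

Empirical-formula mass = 126.19 g/mol
n = 249 / 126.19 = 1.97 ≈ 2
Molecular formula = (C8H14O)2 = C16H28O2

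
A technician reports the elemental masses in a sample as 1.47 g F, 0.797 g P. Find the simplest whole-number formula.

F3P

n(F) = 1.47/19.00 = 0.07737, n(P) = 0.797/30.97 = 0.02573
Smallest is P at 0.02573 mol; normalising gives F 3.006, P 1.000
≈ 3:1 → F3P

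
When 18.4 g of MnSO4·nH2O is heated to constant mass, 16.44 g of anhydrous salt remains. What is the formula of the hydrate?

MnSO4·H2O

Mass of water lost = 18.4 − 16.44 = 1.96 g → 1.96 / 18.02 = 0.1088 mol H2O
Molar mass of MnSO4 = 151.01 g/mol → mol MnSO4 = 16.44 / 151.01 = 0.1089
n = 0.1088 / 0.1089 = 1.00 ≈ 1 → MnSO4·H2O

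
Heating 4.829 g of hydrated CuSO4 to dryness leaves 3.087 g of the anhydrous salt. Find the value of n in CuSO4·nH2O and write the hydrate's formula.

Mass of water lost = 4.829 − 3.087 = 1.742 g → 1.742 / 18.02 = 0.09667 mol H2O
Molar mass of CuSO4 = 159.62 g/mol → mol CuSO4 = 3.087 / 159.62 = 0.01934
n = 0.09667 / 0.01934 = 5.00 ≈ 5 → CuSO4·5H2O

CuSO4·5H2O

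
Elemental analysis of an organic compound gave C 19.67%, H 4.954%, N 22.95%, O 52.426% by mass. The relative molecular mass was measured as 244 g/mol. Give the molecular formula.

Assume 100 g: 19.67 g C, 4.954 g H, 22.95 g N, 52.426 g O.
n(C) = 19.67/12.01 = 1.638, n(H) = 4.954/1.008 = 4.915, n(N) = 22.95/14.01 = 1.638, n(O) = 52.426/16.00 = 3.277
Ratios (÷ 1.638): C 1.000, H 3.001, N 1.000, O 2.001
≈ 1:3:1:2 → CH3NO2
Empirical-formula mass = 61.04 g/mol
n = 244 / 61.04 = 4.00 ≈ 4
Molecular formula = (CH3NO2)×4 = C4H12N4O8

C4H12N4O8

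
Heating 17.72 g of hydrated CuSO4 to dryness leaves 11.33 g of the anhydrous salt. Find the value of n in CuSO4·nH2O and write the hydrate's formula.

Mass of water lost = 17.72 − 11.33 = 6.39 g → 6.39 / 18.02 = 0.3546 mol H2O
Molar mass of CuSO4 = 159.62 g/mol → mol CuSO4 = 11.33 / 159.62 = 0.07098
n = 0.3546 / 0.07098 = 5.00 ≈ 5 → CuSO4·5H2O

CuSO4·5H2O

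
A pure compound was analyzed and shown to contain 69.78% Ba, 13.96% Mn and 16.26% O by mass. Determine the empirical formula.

Assume 100 g: 69.78 g Ba, 13.96 g Mn, 16.26 g O.
Ba: 69.78 g ÷ 137.33 g/mol = 0.5081 mol
Mn: 13.96 g ÷ 54.94 g/mol = 0.2541 mol
O: 16.26 g ÷ 16.00 g/mol = 1.016 mol
Ratios (÷ 0.2541): Ba 2.000, Mn 1.000, O 3.999
→ Ba2MnO4

Ba2MnO4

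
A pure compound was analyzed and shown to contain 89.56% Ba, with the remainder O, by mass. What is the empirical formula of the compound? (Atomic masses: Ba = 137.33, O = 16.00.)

BaO

Assume 100 g: 89.56 g Ba, 10.44 g O.
Ba: 89.56 g ÷ 137.33 g/mol = 0.6522 mol
O: 10.44 g ÷ 16.00 g/mol = 0.6525 mol
Ratios (÷ 0.6522): Ba 1.000, O 1.001
→ BaO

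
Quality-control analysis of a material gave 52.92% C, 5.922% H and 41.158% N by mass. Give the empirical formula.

C3H4N2

Assume 100 g: 52.92 g C, 5.922 g H, 41.158 g N.
Moles — C: 52.92 / 12.01 = 4.406 mol; H: 5.922 / 1.008 = 5.875 mol; N: 41.158 / 14.01 = 2.938 mol
Ratios (÷ 2.938): C 1.500, H 2.000, N 1.000
Multiply by 2: C 3.00, H 4.00, N 2.00 → C3H4N2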